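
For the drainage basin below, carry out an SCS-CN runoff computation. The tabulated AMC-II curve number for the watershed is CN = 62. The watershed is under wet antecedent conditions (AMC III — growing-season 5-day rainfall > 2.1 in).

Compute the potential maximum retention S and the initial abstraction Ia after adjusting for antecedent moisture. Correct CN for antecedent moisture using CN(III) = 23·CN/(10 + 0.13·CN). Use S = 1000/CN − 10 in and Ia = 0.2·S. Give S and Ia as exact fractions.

S = 1900/713 in ≈ 2.665 in; Ia = 380/713 in ≈ 0.533 in

Adjust CN=62 to AMC III: 23·62/(10 + 0.13·62) → 1426 ÷ (903/50) = 71300/903 ≈ 78.959
Max retention: S = 1000/(71300/903) − 10 = 1900/713 in (≈ 2.665 in)
Ia = 0.2·(1900/713) = 380/713 in ≈ 0.533 in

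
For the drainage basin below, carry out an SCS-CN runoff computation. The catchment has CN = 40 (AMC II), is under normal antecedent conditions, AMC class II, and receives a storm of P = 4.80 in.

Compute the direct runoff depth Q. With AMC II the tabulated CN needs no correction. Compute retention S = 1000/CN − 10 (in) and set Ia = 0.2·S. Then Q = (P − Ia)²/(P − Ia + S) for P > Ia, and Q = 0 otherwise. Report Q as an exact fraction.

Q = 27/140 in ≈ 0.193 in

AMC II — tabulated CN = 40 applies directly.
S = 1000/40 − 10 = 15 in ≈ 15.000 in
Ia = 0.2·15 = 3 in ≈ 3.000 in
P − Ia = 4.800 − 3.000 = 9/5 ≈ 1.800 in (> 0, runoff occurs)
Q: (9/5)² ÷ (84/5) = 27/140 in (≈ 0.193 in)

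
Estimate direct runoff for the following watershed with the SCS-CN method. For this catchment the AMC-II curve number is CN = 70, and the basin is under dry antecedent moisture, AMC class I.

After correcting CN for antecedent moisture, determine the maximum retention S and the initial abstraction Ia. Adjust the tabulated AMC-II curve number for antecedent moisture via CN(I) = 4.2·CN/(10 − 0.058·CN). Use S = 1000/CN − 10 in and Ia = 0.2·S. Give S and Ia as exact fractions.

S = 500/49 in ≈ 10.204 in; Ia = 100/49 in ≈ 2.041 in

Adjust CN=70 to AMC I: 4.2·70/(10 − 0.058·70) → 294 ÷ (297/50) = 4900/99 ≈ 49.495
S = 1000/(4900/99) − 10 = 500/49 in ≈ 10.204 in
Initial abstraction Ia = S/5 = (500/49)/5 = 100/49 ≈ 2.041 in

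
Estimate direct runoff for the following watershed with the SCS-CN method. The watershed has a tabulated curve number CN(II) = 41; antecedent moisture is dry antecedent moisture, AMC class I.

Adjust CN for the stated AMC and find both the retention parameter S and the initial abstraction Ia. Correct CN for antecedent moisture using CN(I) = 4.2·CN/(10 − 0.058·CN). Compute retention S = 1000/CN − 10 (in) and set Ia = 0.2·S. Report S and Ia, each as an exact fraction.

CN(I) from CN(II)=41: (4.2·41)/(10 − 0.058·41) = 86100/3811 ≈ 22.592
Retention S: 1000/CN − 10 with CN=22.592 → S = 29500/861 ≈ 34.262 in
Ia = 0.2·(29500/861) = 5900/861 in ≈ 6.852 in

S = 29500/861 in ≈ 34.262 in; Ia = 5900/861 in ≈ 6.852 in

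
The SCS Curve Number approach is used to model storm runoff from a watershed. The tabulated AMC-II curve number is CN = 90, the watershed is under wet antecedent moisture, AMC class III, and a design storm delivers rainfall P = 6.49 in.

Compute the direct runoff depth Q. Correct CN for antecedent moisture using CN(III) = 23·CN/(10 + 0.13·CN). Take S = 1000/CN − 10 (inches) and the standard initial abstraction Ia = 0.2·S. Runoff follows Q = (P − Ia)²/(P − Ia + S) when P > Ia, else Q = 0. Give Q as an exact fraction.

Q = 17514669649/2946500100 in ≈ 5.944 in

Adjust CN=90 to AMC III: 23·90/(10 + 0.13·90) → 2070 ÷ (217/10) = 20700/217 ≈ 95.392
Retention S: 1000/CN − 10 with CN=95.392 → S = 100/207 ≈ 0.483 in
Ia = 0.2·(100/207) = 20/207 in ≈ 0.097 in
Since P=6.490 > Ia=0.097: effective rainfall P−Ia = 132343/20700 in
Runoff Q = (P−Ia)²/(P−Ia+S) = (6.393)²/(6.393+0.483) = 17514669649/2946500100 ≈ 5.944 in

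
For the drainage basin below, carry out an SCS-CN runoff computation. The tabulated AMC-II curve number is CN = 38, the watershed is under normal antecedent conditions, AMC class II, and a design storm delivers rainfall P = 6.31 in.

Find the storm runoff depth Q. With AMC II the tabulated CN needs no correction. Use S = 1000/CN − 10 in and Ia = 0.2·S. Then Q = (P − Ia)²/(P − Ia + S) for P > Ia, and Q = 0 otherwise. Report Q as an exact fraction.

Q = 33512521/69899100 in ≈ 0.479 in

AMC II — tabulated CN = 38 applies directly.
Retention S: 1000/CN − 10 with CN=38.000 → S = 310/19 ≈ 16.316 in
Initial abstraction Ia = S/5 = (310/19)/5 = 62/19 ≈ 3.263 in
Since P=6.310 > Ia=3.263: effective rainfall P−Ia = 5789/1900 in
Runoff Q = (P−Ia)²/(P−Ia+S) = (3.047)²/(3.047+16.316) = 33512521/69899100 ≈ 0.479 in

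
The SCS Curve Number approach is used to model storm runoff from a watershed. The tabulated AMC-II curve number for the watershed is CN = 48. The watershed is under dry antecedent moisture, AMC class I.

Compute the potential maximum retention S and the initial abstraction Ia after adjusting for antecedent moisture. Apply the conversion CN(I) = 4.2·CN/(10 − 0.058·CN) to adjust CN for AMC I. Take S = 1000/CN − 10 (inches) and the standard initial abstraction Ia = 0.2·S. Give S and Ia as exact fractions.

CN(I) from CN(II)=48: (4.2·48)/(10 − 0.058·48) = 12600/451 ≈ 27.938
Retention S: 1000/CN − 10 with CN=27.938 → S = 1625/63 ≈ 25.794 in
Ia = 0.2S: 0.2·25.794 = 5.159 in (exactly 325/63)

S = 1625/63 in ≈ 25.794 in; Ia = 325/63 in ≈ 5.159 in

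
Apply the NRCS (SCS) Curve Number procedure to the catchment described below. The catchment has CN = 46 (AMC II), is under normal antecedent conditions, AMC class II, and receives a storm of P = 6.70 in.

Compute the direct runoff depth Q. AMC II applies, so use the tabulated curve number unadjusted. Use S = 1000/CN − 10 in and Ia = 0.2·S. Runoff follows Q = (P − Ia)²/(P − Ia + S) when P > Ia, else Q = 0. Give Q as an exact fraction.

Q = 1002001/851230 in ≈ 1.177 in

Average conditions: CN = 46 (no AMC adjustment).
Max retention: S = 1000/46 − 10 = 270/23 in (≈ 11.739 in)
Initial abstraction Ia = S/5 = (270/23)/5 = 54/23 ≈ 2.348 in
Since P=6.700 > Ia=2.348: effective rainfall P−Ia = 1001/230 in
Q: (1001/230)² ÷ (3701/230) = 1002001/851230 in (≈ 1.177 in)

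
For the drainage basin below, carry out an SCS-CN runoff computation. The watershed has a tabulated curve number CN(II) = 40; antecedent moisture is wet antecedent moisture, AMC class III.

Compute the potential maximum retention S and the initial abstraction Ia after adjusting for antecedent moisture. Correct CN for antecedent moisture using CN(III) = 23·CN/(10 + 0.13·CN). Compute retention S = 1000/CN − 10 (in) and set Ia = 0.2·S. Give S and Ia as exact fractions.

CN(III) from CN(II)=40: (23·40)/(10 + 0.13·40) = 1150/19 ≈ 60.526
Retention S: 1000/CN − 10 with CN=60.526 → S = 150/23 ≈ 6.522 in
Ia = 0.2S: 0.2·6.522 = 1.304 in (exactly 30/23)

S = 150/23 in ≈ 6.522 in; Ia = 30/23 in ≈ 1.304 in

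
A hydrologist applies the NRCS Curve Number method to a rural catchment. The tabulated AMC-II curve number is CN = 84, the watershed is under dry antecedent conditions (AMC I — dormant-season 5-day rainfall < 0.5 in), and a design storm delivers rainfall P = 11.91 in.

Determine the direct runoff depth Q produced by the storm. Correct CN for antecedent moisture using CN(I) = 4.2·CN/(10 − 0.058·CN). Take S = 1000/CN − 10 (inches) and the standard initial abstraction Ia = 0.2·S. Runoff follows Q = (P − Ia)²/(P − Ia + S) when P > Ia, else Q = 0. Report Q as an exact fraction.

Adjust CN=84 to AMC I: 4.2·84/(10 − 0.058·84) → (1764/5) ÷ (641/125) = 44100/641 ≈ 68.799
Max retention: S = 1000/(44100/641) − 10 = 2000/441 in (≈ 4.535 in)
Ia = 0.2·(2000/441) = 400/441 in ≈ 0.907 in
Excess rainfall: 11.910 − 0.907 = 11.003 in; P > Ia so Q > 0
Runoff Q = (P−Ia)²/(P−Ia+S) = (11.003)²/(11.003+4.535) = 235449123361/30218687100 ≈ 7.792 in

Q = 235449123361/30218687100 in ≈ 7.792 in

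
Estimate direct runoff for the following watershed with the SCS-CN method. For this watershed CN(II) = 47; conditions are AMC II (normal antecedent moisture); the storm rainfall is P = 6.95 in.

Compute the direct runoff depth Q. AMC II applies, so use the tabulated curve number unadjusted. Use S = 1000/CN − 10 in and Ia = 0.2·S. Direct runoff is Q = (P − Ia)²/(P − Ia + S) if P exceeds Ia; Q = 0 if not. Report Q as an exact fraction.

Q = 19474569/14112220 in ≈ 1.380 in

Average conditions: CN = 47 (no AMC adjustment).
Max retention: S = 1000/47 − 10 = 530/47 in (≈ 11.277 in)
Ia = 0.2·(530/47) = 106/47 in ≈ 2.255 in
P − Ia = 6.950 − 2.255 = 4413/940 ≈ 4.695 in (> 0, runoff occurs)
Q = (4413/940)²/((4413/940) + 530/47) = (19474569/883600)/(15013/940) = 19474569/14112220 in ≈ 1.380 in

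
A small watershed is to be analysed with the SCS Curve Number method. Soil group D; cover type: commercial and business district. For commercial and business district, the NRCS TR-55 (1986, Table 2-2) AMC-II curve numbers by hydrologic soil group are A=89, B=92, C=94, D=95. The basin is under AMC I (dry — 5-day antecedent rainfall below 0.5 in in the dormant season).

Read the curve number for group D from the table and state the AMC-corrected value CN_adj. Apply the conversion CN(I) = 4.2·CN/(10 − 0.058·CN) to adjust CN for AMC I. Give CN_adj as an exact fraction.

CN_adj = 39900/449 ≈ 88.864

NRCS table: commercial and business district, soil group D → CN(II) = 95
CN(I) from CN(II)=95: (4.2·95)/(10 − 0.058·95) = 39900/449 ≈ 88.864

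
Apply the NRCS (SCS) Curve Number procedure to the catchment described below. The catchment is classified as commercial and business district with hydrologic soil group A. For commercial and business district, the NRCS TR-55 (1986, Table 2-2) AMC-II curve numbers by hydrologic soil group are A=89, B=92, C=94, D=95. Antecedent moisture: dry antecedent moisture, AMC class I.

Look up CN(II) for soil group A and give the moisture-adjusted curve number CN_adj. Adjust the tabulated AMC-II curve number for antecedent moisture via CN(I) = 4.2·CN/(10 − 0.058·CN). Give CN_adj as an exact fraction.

NRCS table: commercial and business district, soil group A → CN(II) = 89
CN(I) from CN(II)=89: (4.2·89)/(10 − 0.058·89) = 186900/2419 ≈ 77.263

CN_adj = 186900/2419 ≈ 77.263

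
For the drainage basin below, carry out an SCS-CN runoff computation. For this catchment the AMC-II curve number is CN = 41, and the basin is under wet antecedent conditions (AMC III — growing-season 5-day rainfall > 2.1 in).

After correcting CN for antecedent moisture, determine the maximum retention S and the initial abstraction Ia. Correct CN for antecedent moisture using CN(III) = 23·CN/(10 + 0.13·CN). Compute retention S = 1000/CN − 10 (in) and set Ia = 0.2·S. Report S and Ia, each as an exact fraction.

Wet (AMC III): CN(III) = 23·41/(10 + 0.13·41) = 943/(1533/100) = 94300/1533 ≈ 61.513
S = 1000/(94300/1533) − 10 = 5900/943 in ≈ 6.257 in
Ia = 0.2·(5900/943) = 1180/943 in ≈ 1.251 in

S = 5900/943 in ≈ 6.257 in; Ia = 1180/943 in ≈ 1.251 in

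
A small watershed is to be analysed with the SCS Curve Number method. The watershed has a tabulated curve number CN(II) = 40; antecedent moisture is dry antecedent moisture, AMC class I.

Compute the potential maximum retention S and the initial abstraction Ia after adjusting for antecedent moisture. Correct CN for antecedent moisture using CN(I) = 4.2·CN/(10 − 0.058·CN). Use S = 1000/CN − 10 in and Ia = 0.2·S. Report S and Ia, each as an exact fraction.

Adjust CN=40 to AMC I: 4.2·40/(10 − 0.058·40) → 168 ÷ (192/25) = 175/8 ≈ 21.875
Max retention: S = 1000/(175/8) − 10 = 250/7 in (≈ 35.714 in)
Ia = 0.2·(250/7) = 50/7 in ≈ 7.143 in

S = 250/7 in ≈ 35.714 in; Ia = 50/7 in ≈ 7.143 in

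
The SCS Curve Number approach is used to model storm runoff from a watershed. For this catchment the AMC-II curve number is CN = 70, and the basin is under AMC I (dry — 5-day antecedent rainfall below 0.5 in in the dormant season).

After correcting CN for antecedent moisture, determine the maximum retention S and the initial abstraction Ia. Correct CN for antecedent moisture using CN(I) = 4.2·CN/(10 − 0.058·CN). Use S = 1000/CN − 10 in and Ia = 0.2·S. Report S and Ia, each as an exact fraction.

Adjust CN=70 to AMC I: 4.2·70/(10 − 0.058·70) → 294 ÷ (297/50) = 4900/99 ≈ 49.495
Retention S: 1000/CN − 10 with CN=49.495 → S = 500/49 ≈ 10.204 in
Initial abstraction Ia = S/5 = (500/49)/5 = 100/49 ≈ 2.041 in

S = 500/49 in ≈ 10.204 in; Ia = 100/49 in ≈ 2.041 in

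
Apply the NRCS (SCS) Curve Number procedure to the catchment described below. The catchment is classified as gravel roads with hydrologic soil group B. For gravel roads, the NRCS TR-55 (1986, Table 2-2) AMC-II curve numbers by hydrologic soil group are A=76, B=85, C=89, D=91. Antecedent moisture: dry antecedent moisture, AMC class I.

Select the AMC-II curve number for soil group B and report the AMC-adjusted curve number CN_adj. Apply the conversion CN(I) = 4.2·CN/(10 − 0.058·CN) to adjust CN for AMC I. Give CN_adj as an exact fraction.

CN_adj = 11900/169 ≈ 70.414

NRCS table: gravel roads, soil group B → CN(II) = 85
Adjust CN=85 to AMC I: 4.2·85/(10 − 0.058·85) → 357 ÷ (507/100) = 11900/169 ≈ 70.414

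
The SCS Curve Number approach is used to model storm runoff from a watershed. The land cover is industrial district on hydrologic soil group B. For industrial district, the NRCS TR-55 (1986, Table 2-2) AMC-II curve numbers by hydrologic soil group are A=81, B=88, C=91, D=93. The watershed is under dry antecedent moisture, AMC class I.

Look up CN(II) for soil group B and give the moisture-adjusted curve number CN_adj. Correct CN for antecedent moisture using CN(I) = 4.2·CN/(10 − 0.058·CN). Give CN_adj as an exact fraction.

CN_adj = 3850/51 ≈ 75.490

NRCS table: industrial district, soil group B → CN(II) = 88
CN(I) from CN(II)=88: (4.2·88)/(10 − 0.058·88) = 3850/51 ≈ 75.490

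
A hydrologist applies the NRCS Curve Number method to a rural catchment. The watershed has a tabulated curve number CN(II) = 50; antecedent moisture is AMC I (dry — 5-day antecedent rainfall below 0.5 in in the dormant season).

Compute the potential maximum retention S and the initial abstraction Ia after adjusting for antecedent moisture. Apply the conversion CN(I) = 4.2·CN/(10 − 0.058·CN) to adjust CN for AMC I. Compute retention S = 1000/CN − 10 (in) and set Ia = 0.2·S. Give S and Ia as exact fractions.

S = 500/21 in ≈ 23.810 in; Ia = 100/21 in ≈ 4.762 in

CN(I) from CN(II)=50: (4.2·50)/(10 − 0.058·50) = 2100/71 ≈ 29.577
Retention S: 1000/CN − 10 with CN=29.577 → S = 500/21 ≈ 23.810 in
Ia = 0.2S: 0.2·23.810 = 4.762 in (exactly 100/21)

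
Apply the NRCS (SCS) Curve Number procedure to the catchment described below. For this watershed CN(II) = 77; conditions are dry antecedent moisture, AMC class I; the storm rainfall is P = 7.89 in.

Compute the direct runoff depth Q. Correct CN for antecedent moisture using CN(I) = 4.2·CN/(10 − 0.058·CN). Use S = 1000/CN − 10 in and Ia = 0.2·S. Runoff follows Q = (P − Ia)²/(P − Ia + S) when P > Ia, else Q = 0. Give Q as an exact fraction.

Q = 1093724830969/355062962100 in ≈ 3.080 in

Dry (AMC I): CN(I) = 4.2·77/(10 − 0.058·77) = (1617/5)/(2767/500) = 161700/2767 ≈ 58.439
S = 1000/(161700/2767) − 10 = 11500/1617 in ≈ 7.112 in
Ia = 0.2·(11500/1617) = 2300/1617 in ≈ 1.422 in
Excess rainfall: 7.890 − 1.422 = 6.468 in; P > Ia so Q > 0
Q: (1045813/161700)² ÷ (2195813/161700) = 1093724830969/355062962100 in (≈ 3.080 in)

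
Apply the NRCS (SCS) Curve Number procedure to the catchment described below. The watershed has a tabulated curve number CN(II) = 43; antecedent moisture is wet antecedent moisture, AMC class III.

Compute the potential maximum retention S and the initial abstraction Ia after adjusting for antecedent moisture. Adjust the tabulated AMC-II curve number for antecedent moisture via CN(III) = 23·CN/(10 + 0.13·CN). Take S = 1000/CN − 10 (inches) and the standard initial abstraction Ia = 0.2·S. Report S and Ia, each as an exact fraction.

S = 5700/989 in ≈ 5.763 in; Ia = 1140/989 in ≈ 1.153 in

CN(III) from CN(II)=43: (23·43)/(10 + 0.13·43) = 98900/1559 ≈ 63.438
Retention S: 1000/CN − 10 with CN=63.438 → S = 5700/989 ≈ 5.763 in
Ia = 0.2S: 0.2·5.763 = 1.153 in (exactly 1140/989)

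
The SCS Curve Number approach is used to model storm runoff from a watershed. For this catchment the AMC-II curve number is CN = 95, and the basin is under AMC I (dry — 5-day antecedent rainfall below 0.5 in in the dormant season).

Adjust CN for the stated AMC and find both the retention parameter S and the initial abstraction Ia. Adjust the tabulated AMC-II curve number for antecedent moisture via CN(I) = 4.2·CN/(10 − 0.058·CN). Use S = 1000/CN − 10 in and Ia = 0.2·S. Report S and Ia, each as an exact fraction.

S = 500/399 in ≈ 1.253 in; Ia = 100/399 in ≈ 0.251 in

Dry (AMC I): CN(I) = 4.2·95/(10 − 0.058·95) = 399/(449/100) = 39900/449 ≈ 88.864
S = 1000/(39900/449) − 10 = 500/399 in ≈ 1.253 in
Ia = 0.2·(500/399) = 100/399 in ≈ 0.251 in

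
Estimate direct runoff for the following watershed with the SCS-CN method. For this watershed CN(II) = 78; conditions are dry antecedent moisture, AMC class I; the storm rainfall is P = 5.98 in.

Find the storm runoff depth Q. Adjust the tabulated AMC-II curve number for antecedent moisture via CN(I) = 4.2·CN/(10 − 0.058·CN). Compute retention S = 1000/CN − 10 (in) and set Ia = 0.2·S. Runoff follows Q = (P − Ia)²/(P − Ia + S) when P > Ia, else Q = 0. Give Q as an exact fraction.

CN(I) from CN(II)=78: (4.2·78)/(10 − 0.058·78) = 81900/1369 ≈ 59.825
S = 1000/(81900/1369) − 10 = 5500/819 in ≈ 6.716 in
Ia = 0.2S: 0.2·6.716 = 1.343 in (exactly 1100/819)
P − Ia = 5.980 − 1.343 = 189881/40950 ≈ 4.637 in (> 0, runoff occurs)
Runoff Q = (P−Ia)²/(P−Ia+S) = (4.637)²/(4.637+6.716) = 36054794161/19036876950 ≈ 1.894 in

Q = 36054794161/19036876950 in ≈ 1.894 in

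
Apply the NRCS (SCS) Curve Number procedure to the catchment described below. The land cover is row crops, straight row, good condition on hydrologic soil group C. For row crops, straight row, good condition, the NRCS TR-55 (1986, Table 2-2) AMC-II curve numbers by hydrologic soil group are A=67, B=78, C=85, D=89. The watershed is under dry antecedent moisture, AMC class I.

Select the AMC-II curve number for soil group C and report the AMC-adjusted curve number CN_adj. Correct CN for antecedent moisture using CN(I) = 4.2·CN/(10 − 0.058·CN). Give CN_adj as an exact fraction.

NRCS table: row crops, straight row, good condition, soil group C → CN(II) = 85
Dry (AMC I): CN(I) = 4.2·85/(10 − 0.058·85) = 357/(507/100) = 11900/169 ≈ 70.414

CN_adj = 11900/169 ≈ 70.414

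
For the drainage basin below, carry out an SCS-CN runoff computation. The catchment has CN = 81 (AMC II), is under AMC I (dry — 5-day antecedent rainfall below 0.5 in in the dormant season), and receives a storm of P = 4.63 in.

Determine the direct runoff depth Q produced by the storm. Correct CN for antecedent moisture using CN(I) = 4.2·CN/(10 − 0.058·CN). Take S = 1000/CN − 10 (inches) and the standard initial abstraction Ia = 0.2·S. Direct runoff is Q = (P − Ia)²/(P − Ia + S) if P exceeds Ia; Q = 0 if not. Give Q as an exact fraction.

Q = 357081538969/263240466300 in ≈ 1.356 in

Adjust CN=81 to AMC I: 4.2·81/(10 − 0.058·81) → (1701/5) ÷ (2651/500) = 170100/2651 ≈ 64.164
Retention S: 1000/CN − 10 with CN=64.164 → S = 9500/1701 ≈ 5.585 in
Ia = 0.2·(9500/1701) = 1900/1701 in ≈ 1.117 in
Excess rainfall: 4.630 − 1.117 = 3.513 in; P > Ia so Q > 0
Q = (597563/170100)²/((597563/170100) + 9500/1701) = (357081538969/28934010000)/(1547563/170100) = 357081538969/263240466300 in ≈ 1.356 in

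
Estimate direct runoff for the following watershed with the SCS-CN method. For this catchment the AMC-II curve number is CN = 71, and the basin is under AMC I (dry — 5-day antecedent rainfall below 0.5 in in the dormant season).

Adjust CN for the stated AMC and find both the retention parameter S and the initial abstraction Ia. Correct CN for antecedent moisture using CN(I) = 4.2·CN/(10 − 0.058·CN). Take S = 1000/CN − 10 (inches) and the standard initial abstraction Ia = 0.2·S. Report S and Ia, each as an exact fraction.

S = 14500/1491 in ≈ 9.725 in; Ia = 2900/1491 in ≈ 1.945 in

Dry (AMC I): CN(I) = 4.2·71/(10 − 0.058·71) = (1491/5)/(2941/500) = 149100/2941 ≈ 50.697
S = 1000/(149100/2941) − 10 = 14500/1491 in ≈ 9.725 in
Initial abstraction Ia = S/5 = (14500/1491)/5 = 2900/1491 ≈ 1.945 in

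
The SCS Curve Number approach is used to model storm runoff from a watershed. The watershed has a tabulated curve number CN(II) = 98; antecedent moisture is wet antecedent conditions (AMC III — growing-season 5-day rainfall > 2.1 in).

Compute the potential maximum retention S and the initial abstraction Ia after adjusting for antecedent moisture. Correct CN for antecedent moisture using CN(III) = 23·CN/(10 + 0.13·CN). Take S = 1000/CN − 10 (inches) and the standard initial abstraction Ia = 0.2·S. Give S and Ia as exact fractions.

S = 100/1127 in ≈ 0.089 in; Ia = 20/1127 in ≈ 0.018 in

Adjust CN=98 to AMC III: 23·98/(10 + 0.13·98) → 2254 ÷ (1137/50) = 112700/1137 ≈ 99.120
Retention S: 1000/CN − 10 with CN=99.120 → S = 100/1127 ≈ 0.089 in
Ia = 0.2·(100/1127) = 20/1127 in ≈ 0.018 in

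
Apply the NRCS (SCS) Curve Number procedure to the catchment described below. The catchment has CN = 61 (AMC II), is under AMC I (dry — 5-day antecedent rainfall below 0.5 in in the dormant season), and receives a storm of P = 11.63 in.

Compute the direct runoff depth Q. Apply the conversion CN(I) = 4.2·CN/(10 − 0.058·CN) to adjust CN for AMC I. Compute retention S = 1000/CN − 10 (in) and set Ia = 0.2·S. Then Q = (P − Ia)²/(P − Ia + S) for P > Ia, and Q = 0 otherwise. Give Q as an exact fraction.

Q = 134396293201/43408862700 in ≈ 3.096 in

Dry (AMC I): CN(I) = 4.2·61/(10 − 0.058·61) = (1281/5)/(3231/500) = 42700/1077 ≈ 39.647
S = 1000/(42700/1077) − 10 = 6500/427 in ≈ 15.222 in
Initial abstraction Ia = S/5 = (6500/427)/5 = 1300/427 ≈ 3.044 in
Since P=11.630 > Ia=3.044: effective rainfall P−Ia = 366601/42700 in
Runoff Q = (P−Ia)²/(P−Ia+S) = (8.586)²/(8.586+15.222) = 134396293201/43408862700 ≈ 3.096 in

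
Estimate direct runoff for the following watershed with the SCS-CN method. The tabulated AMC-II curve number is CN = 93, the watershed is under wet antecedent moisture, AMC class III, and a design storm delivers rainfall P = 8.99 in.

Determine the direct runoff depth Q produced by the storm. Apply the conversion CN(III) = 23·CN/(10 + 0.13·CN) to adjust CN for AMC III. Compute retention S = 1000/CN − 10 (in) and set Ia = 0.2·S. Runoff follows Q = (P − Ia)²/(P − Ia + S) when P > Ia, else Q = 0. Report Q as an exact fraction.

Q = 3644132099521/423299757900 in ≈ 8.609 in

Adjust CN=93 to AMC III: 23·93/(10 + 0.13·93) → 2139 ÷ (2209/100) = 213900/2209 ≈ 96.831
Max retention: S = 1000/(213900/2209) − 10 = 700/2139 in (≈ 0.327 in)
Initial abstraction Ia = S/5 = (700/2139)/5 = 140/2139 ≈ 0.065 in
P − Ia = 8.990 − 0.065 = 1908961/213900 ≈ 8.925 in (> 0, runoff occurs)
Q: (1908961/213900)² ÷ (1978961/213900) = 3644132099521/423299757900 in (≈ 8.609 in)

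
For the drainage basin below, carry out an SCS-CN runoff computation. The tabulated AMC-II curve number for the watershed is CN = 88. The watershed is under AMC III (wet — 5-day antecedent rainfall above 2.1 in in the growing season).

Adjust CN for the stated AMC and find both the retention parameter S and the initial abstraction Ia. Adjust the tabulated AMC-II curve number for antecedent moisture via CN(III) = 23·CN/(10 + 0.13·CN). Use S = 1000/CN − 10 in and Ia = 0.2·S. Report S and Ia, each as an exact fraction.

S = 150/253 in ≈ 0.593 in; Ia = 30/253 in ≈ 0.119 in

CN(III) from CN(II)=88: (23·88)/(10 + 0.13·88) = 6325/67 ≈ 94.403
Max retention: S = 1000/(6325/67) − 10 = 150/253 in (≈ 0.593 in)
Initial abstraction Ia = S/5 = (150/253)/5 = 30/253 ≈ 0.119 in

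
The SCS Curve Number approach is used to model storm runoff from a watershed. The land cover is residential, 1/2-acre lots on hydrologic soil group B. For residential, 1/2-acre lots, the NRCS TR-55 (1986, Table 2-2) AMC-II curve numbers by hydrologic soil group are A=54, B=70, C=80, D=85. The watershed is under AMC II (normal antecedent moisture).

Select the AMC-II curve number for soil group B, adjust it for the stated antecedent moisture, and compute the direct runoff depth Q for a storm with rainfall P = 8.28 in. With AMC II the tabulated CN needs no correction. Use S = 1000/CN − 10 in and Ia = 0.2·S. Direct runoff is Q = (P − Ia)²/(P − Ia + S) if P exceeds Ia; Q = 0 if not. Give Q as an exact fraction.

Q = 562467/119525 in ≈ 4.706 in

NRCS table: residential, 1/2-acre lots, soil group B → CN(II) = 70
Average conditions: CN = 70 (no AMC adjustment).
S = 1000/70 − 10 = 30/7 in ≈ 4.286 in
Ia = 0.2S: 0.2·4.286 = 0.857 in (exactly 6/7)
P − Ia = 8.280 − 0.857 = 1299/175 ≈ 7.423 in (> 0, runoff occurs)
Q: (1299/175)² ÷ (2049/175) = 562467/119525 in (≈ 4.706 in)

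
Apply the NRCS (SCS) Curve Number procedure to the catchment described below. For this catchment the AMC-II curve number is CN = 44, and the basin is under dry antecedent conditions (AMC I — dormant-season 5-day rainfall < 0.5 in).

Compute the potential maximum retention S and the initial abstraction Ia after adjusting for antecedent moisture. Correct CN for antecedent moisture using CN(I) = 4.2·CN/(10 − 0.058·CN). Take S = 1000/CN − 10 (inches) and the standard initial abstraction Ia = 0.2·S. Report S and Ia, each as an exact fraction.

S = 1000/33 in ≈ 30.303 in; Ia = 200/33 in ≈ 6.061 in

Adjust CN=44 to AMC I: 4.2·44/(10 − 0.058·44) → (924/5) ÷ (931/125) = 3300/133 ≈ 24.812
Retention S: 1000/CN − 10 with CN=24.812 → S = 1000/33 ≈ 30.303 in
Ia = 0.2S: 0.2·30.303 = 6.061 in (exactly 200/33)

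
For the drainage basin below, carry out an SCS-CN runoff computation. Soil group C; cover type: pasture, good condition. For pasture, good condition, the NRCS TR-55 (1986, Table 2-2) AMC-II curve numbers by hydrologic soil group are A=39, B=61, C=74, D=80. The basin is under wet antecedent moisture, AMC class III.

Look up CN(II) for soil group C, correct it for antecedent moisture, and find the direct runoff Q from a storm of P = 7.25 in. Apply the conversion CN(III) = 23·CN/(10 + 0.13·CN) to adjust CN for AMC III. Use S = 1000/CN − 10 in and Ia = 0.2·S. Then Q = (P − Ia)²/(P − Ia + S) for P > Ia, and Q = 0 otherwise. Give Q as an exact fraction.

Q = 558802321/98167956 in ≈ 5.692 in

NRCS table: pasture, good condition, soil group C → CN(II) = 74
Wet (AMC III): CN(III) = 23·74/(10 + 0.13·74) = 1702/(981/50) = 85100/981 ≈ 86.748
S = 1000/(85100/981) − 10 = 1300/851 in ≈ 1.528 in
Initial abstraction Ia = S/5 = (1300/851)/5 = 260/851 ≈ 0.306 in
Since P=7.250 > Ia=0.306: effective rainfall P−Ia = 23639/3404 in
Q = (23639/3404)²/((23639/3404) + 1300/851) = (558802321/11587216)/(28839/3404) = 558802321/98167956 in ≈ 5.692 in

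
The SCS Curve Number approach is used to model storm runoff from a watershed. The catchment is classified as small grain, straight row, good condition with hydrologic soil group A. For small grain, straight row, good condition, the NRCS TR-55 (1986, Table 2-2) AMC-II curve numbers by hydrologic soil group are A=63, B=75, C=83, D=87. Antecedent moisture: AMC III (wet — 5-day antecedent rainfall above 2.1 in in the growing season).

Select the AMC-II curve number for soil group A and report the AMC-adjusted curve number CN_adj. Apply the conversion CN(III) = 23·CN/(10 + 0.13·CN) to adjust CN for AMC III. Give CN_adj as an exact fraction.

CN_adj = 144900/1819 ≈ 79.659

NRCS table: small grain, straight row, good condition, soil group A → CN(II) = 63
CN(III) from CN(II)=63: (23·63)/(10 + 0.13·63) = 144900/1819 ≈ 79.659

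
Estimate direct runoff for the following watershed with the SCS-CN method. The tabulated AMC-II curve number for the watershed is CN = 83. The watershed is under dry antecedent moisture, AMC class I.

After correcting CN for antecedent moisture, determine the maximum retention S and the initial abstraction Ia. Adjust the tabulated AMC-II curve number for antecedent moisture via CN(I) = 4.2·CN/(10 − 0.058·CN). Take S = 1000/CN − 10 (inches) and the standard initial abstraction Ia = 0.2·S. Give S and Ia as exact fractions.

Adjust CN=83 to AMC I: 4.2·83/(10 − 0.058·83) → (1743/5) ÷ (2593/500) = 174300/2593 ≈ 67.219
Max retention: S = 1000/(174300/2593) − 10 = 8500/1743 in (≈ 4.877 in)
Initial abstraction Ia = S/5 = (8500/1743)/5 = 1700/1743 ≈ 0.975 in

S = 8500/1743 in ≈ 4.877 in; Ia = 1700/1743 in ≈ 0.975 in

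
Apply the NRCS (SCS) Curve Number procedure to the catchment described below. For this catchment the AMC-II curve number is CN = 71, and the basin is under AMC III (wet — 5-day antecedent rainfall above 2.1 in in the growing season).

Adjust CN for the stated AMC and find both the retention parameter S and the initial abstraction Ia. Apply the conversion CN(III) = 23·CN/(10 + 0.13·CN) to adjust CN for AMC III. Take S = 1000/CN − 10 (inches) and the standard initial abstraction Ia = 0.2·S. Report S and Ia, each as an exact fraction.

Adjust CN=71 to AMC III: 23·71/(10 + 0.13·71) → 1633 ÷ (1923/100) = 163300/1923 ≈ 84.919
S = 1000/(163300/1923) − 10 = 2900/1633 in ≈ 1.776 in
Initial abstraction Ia = S/5 = (2900/1633)/5 = 580/1633 ≈ 0.355 in

S = 2900/1633 in ≈ 1.776 in; Ia = 580/1633 in ≈ 0.355 in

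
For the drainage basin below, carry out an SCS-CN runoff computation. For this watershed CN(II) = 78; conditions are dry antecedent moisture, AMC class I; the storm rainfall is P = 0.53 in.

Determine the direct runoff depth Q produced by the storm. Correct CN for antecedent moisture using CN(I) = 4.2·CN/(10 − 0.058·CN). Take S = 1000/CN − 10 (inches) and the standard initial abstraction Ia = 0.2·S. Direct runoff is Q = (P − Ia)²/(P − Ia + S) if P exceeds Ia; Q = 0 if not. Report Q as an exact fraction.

Dry (AMC I): CN(I) = 4.2·78/(10 − 0.058·78) = (1638/5)/(1369/250) = 81900/1369 ≈ 59.825
Max retention: S = 1000/(81900/1369) − 10 = 5500/819 in (≈ 6.716 in)
Initial abstraction Ia = S/5 = (5500/819)/5 = 1100/819 ≈ 1.343 in
P = 0.530 ≤ Ia = 1.343 in: entire storm abstracted, Q = 0.

Q = 0 in ≈ 0.000 in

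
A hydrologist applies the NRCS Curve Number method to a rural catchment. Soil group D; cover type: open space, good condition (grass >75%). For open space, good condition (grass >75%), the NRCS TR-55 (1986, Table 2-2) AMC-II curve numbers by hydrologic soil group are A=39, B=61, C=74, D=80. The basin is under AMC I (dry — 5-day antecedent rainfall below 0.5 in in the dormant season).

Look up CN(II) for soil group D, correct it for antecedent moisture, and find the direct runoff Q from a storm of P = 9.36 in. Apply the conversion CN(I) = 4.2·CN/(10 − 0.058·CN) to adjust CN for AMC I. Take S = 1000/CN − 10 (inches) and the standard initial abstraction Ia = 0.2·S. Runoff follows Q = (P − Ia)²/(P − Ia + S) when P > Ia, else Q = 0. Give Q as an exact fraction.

NRCS table: open space, good condition (grass >75%), soil group D → CN(II) = 80
Adjust CN=80 to AMC I: 4.2·80/(10 − 0.058·80) → 336 ÷ (134/25) = 4200/67 ≈ 62.687
Retention S: 1000/CN − 10 with CN=62.687 → S = 125/21 ≈ 5.952 in
Ia = 0.2S: 0.2·5.952 = 1.190 in (exactly 25/21)
P − Ia = 9.360 − 1.190 = 4289/525 ≈ 8.170 in (> 0, runoff occurs)
Runoff Q = (P−Ia)²/(P−Ia+S) = (8.170)²/(8.170+5.952) = 18395521/3892350 ≈ 4.726 in

Q = 18395521/3892350 in ≈ 4.726 in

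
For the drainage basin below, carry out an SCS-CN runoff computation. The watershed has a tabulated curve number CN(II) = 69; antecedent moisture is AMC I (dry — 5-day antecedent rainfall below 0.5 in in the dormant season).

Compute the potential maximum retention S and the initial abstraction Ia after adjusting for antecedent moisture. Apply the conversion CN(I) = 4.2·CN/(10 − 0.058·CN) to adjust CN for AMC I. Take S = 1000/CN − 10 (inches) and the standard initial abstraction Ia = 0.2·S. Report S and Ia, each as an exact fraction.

S = 15500/1449 in ≈ 10.697 in; Ia = 3100/1449 in ≈ 2.139 in

Dry (AMC I): CN(I) = 4.2·69/(10 − 0.058·69) = (1449/5)/(2999/500) = 144900/2999 ≈ 48.316
S = 1000/(144900/2999) − 10 = 15500/1449 in ≈ 10.697 in
Ia = 0.2·(15500/1449) = 3100/1449 in ≈ 2.139 in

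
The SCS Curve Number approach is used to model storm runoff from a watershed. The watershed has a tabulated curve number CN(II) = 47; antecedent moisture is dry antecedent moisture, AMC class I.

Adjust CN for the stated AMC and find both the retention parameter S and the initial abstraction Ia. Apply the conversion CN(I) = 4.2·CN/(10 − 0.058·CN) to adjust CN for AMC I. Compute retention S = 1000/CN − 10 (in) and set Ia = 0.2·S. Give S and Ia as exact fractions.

S = 26500/987 in ≈ 26.849 in; Ia = 5300/987 in ≈ 5.370 in

CN(I) from CN(II)=47: (4.2·47)/(10 − 0.058·47) = 98700/3637 ≈ 27.138
Retention S: 1000/CN − 10 with CN=27.138 → S = 26500/987 ≈ 26.849 in
Ia = 0.2·(26500/987) = 5300/987 in ≈ 5.370 in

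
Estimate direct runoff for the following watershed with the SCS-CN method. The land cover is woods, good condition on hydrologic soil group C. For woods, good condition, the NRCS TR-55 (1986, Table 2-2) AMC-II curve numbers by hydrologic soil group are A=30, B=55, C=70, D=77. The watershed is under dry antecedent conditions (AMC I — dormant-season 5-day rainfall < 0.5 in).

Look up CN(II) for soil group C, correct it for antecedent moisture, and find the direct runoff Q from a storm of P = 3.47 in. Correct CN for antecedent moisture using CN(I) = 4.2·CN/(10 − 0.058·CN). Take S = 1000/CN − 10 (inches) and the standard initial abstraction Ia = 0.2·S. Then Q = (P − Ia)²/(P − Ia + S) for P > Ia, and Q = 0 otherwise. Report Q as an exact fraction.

Q = 49042009/279314700 in ≈ 0.176 in

NRCS table: woods, good condition, soil group C → CN(II) = 70
CN(I) from CN(II)=70: (4.2·70)/(10 − 0.058·70) = 4900/99 ≈ 49.495
Max retention: S = 1000/(4900/99) − 10 = 500/49 in (≈ 10.204 in)
Initial abstraction Ia = S/5 = (500/49)/5 = 100/49 ≈ 2.041 in
Since P=3.470 > Ia=2.041: effective rainfall P−Ia = 7003/4900 in
Runoff Q = (P−Ia)²/(P−Ia+S) = (1.429)²/(1.429+10.204) = 49042009/279314700 ≈ 0.176 in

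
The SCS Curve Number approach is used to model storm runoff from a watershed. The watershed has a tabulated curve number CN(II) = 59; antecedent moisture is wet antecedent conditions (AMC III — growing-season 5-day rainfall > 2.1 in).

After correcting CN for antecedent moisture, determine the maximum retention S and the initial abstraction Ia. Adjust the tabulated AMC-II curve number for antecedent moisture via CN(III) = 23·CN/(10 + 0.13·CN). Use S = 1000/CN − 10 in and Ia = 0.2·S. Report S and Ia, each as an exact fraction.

S = 4100/1357 in ≈ 3.021 in; Ia = 820/1357 in ≈ 0.604 in

Wet (AMC III): CN(III) = 23·59/(10 + 0.13·59) = 1357/(1767/100) = 135700/1767 ≈ 76.797
S = 1000/(135700/1767) − 10 = 4100/1357 in ≈ 3.021 in
Ia = 0.2·(4100/1357) = 820/1357 in ≈ 0.604 in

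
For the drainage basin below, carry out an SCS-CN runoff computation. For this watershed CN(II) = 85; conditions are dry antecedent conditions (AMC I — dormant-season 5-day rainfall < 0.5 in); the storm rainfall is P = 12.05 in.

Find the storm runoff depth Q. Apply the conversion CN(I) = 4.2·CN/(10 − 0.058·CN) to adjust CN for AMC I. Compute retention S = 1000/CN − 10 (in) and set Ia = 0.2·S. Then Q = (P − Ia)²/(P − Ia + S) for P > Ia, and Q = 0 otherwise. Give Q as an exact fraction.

Adjust CN=85 to AMC I: 4.2·85/(10 − 0.058·85) → 357 ÷ (507/100) = 11900/169 ≈ 70.414
Retention S: 1000/CN − 10 with CN=70.414 → S = 500/119 ≈ 4.202 in
Ia = 0.2·(500/119) = 100/119 in ≈ 0.840 in
P − Ia = 12.050 − 0.840 = 26679/2380 ≈ 11.210 in (> 0, runoff occurs)
Runoff Q = (P−Ia)²/(P−Ia+S) = (11.210)²/(11.210+4.202) = 711769041/87296020 ≈ 8.154 in

Q = 711769041/87296020 in ≈ 8.154 in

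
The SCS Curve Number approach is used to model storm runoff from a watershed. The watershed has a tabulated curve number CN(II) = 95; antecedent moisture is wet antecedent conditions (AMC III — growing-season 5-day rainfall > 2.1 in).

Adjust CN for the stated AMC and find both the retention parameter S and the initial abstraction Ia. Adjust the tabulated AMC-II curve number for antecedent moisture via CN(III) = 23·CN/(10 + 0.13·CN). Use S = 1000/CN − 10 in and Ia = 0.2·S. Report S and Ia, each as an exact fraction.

S = 100/437 in ≈ 0.229 in; Ia = 20/437 in ≈ 0.046 in

CN(III) from CN(II)=95: (23·95)/(10 + 0.13·95) = 43700/447 ≈ 97.763
Retention S: 1000/CN − 10 with CN=97.763 → S = 100/437 ≈ 0.229 in
Ia = 0.2S: 0.2·0.229 = 0.046 in (exactly 20/437)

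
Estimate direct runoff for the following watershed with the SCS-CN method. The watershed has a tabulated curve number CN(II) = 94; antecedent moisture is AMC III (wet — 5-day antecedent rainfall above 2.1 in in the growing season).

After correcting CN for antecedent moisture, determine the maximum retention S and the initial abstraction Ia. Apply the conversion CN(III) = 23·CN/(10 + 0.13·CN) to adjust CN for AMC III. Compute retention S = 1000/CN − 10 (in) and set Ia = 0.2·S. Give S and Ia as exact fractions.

S = 300/1081 in ≈ 0.278 in; Ia = 60/1081 in ≈ 0.056 in

Wet (AMC III): CN(III) = 23·94/(10 + 0.13·94) = 2162/(1111/50) = 108100/1111 ≈ 97.300
Retention S: 1000/CN − 10 with CN=97.300 → S = 300/1081 ≈ 0.278 in
Ia = 0.2S: 0.2·0.278 = 0.056 in (exactly 60/1081)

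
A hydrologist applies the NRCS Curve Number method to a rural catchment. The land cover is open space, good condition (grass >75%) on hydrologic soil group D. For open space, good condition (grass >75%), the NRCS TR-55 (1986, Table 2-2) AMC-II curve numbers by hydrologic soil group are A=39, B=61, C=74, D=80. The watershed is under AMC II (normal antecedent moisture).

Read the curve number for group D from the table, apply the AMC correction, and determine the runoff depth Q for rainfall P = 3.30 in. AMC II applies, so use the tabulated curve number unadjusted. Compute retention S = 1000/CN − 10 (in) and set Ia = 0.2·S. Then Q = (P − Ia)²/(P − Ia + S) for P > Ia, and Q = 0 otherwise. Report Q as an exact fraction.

NRCS table: open space, good condition (grass >75%), soil group D → CN(II) = 80
CN(II) = 80; AMC II needs no correction.
Retention S: 1000/CN − 10 with CN=80.000 → S = 5/2 ≈ 2.500 in
Initial abstraction Ia = S/5 = (5/2)/5 = 1/2 ≈ 0.500 in
Since P=3.300 > Ia=0.500: effective rainfall P−Ia = 14/5 in
Q = (14/5)²/((14/5) + 5/2) = (196/25)/(53/10) = 392/265 in ≈ 1.479 in

Q = 392/265 in ≈ 1.479 in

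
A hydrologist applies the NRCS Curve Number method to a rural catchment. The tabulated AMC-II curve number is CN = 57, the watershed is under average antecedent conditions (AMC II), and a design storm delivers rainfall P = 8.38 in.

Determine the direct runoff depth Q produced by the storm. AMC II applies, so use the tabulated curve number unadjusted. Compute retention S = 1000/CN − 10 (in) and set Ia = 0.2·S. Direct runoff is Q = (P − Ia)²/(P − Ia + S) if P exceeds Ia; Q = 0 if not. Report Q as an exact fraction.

CN(II) = 57; AMC II needs no correction.
Max retention: S = 1000/57 − 10 = 430/57 in (≈ 7.544 in)
Ia = 0.2S: 0.2·7.544 = 1.509 in (exactly 86/57)
Excess rainfall: 8.380 − 1.509 = 6.871 in; P > Ia so Q > 0
Q: (19583/2850)² ÷ (41083/2850) = 383493889/117086550 in (≈ 3.275 in)

Q = 383493889/117086550 in ≈ 3.275 in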